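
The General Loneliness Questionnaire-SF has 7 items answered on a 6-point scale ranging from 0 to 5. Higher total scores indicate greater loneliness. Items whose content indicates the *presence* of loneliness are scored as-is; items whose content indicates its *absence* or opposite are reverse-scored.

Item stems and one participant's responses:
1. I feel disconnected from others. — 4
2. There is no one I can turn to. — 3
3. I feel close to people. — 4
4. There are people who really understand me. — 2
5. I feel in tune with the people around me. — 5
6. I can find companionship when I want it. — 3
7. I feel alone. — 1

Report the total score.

14

Items 3, 4, 5, 6 describe the absence/opposite of loneliness → reverse-score.
reversed = (0+5) − raw = 5 − raw.
  item 1: 4
  item 2: 3
  item 3: 5 − 4 = 1
  item 4: 5 − 2 = 3
  item 5: 5 − 5 = 0
  item 6: 5 − 3 = 2
  item 7: 1
Total = 4 + 3 + 1 + 3 + 0 + 2 + 1 = 14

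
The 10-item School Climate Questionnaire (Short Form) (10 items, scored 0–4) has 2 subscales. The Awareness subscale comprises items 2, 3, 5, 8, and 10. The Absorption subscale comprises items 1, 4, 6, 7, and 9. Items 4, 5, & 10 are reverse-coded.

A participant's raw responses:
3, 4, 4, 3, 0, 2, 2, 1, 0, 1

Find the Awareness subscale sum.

Awareness items: 2, 3, 5, 8, 10.
Of these, items 5 and 10 are reverse-coded; reversed = (0+4) − raw = 4 − raw.
  item 2: 4
  item 3: 4
  item 5: 4 − 0 = 4
  item 8: 1
  item 10: 4 − 1 = 3
Sum = 4 + 4 + 4 + 1 + 3 = 16

16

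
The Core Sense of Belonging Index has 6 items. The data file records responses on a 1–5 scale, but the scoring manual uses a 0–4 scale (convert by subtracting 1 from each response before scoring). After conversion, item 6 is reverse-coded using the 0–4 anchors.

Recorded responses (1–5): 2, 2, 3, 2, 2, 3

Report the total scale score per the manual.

Convert to 0–4: 1, 1, 2, 1, 1, 2
Reverse-coded (reverse-coded value = 4 − response):
  item 6: 4 − 2 = 2
Scored: 1, 1, 2, 1, 1, 2
Total = 8

8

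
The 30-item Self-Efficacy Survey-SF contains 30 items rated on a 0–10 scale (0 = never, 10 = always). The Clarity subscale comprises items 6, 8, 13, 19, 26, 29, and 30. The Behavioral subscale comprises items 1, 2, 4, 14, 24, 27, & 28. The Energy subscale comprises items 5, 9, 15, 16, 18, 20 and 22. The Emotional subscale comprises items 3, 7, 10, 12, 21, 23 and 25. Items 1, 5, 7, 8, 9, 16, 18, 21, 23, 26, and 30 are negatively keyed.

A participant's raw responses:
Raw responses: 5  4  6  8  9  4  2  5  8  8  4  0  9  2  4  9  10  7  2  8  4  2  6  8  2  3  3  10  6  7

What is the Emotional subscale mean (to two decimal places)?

4.86

Emotional items: 3, 7, 10, 12, 21, 23, 25.
Of these, items 7, 21, & 23 are negatively keyed; on a 0–10 scale, reversed = 10 − raw.
  item 3: 6
  item 7: 10 − 2 = 8
  item 10: 8
  item 12: 0
  item 21: 10 − 4 = 6
  item 23: 10 − 6 = 4
  item 25: 2
Sum = 6 + 8 + 8 + 0 + 6 + 4 + 2 = 34
Mean = 34 / 7 = 4.86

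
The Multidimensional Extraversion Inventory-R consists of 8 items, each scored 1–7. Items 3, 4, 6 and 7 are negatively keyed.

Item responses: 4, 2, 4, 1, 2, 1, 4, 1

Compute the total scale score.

31

Raw sum = 19. Negatively keyed items: 3, 4, 6, 7; their raw sum = 10.
Each reversal replaces raw with 8 − raw, changing the total by 8 − 2·raw per item.
Total = 19 + 4·8 − 2·10 = 19 + 32 − 20 = 31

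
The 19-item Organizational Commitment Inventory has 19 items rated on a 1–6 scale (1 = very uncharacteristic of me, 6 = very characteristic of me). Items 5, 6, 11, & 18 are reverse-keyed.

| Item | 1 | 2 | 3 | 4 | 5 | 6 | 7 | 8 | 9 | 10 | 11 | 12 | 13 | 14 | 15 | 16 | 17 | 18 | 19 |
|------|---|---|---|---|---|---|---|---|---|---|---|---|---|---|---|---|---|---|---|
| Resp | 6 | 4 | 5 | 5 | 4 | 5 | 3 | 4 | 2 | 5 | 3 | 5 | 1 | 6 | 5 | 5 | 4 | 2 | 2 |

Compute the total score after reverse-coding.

Raw sum = 76. Reverse-keyed items: 5, 6, 11, 18; their raw sum = 14.
Each reversal replaces raw with 7 − raw, changing the total by 7 − 2·raw per item.
Total = 76 + 4·7 − 2·14 = 76 + 28 − 28 = 76

76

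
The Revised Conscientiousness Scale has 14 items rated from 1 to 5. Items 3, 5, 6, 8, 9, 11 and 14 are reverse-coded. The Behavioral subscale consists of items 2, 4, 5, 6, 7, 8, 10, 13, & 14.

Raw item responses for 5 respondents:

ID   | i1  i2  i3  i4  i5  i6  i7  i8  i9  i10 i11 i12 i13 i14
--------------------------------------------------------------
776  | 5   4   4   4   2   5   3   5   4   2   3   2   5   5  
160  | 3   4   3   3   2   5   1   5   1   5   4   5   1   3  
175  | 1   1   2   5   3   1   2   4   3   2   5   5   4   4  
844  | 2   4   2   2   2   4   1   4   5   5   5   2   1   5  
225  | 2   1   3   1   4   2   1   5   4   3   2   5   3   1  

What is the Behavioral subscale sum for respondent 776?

Respondent 776 raw: 5, 4, 4, 4, 2, 5, 3, 5, 4, 2, 3, 2, 5, 5.
Behavioral items: 2, 4, 5, 6, 7, 8, 10, 13, 14.
Reverse-coded (reverse-coded value = 6 − response):
  item 2: 4
  item 4: 4
  item 5: 6 − 2 = 4
  item 6: 6 − 5 = 1
  item 7: 3
  item 8: 6 − 5 = 1
  item 10: 2
  item 13: 5
  item 14: 6 − 5 = 1
Sum = 4 + 4 + 4 + 1 + 3 + 1 + 2 + 5 + 1 = 25

25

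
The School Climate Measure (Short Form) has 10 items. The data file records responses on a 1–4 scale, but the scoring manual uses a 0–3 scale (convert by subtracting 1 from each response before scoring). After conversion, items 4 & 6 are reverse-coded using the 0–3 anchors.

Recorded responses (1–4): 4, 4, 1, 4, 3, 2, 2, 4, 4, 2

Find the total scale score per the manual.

18

Convert to 0–3: 3, 3, 0, 3, 2, 1, 1, 3, 3, 1
Reverse-coded (reverse-coded value = 3 − response):
  item 4: 3 − 3 = 0
  item 6: 3 − 1 = 2
Scored: 3, 3, 0, 0, 2, 2, 1, 3, 3, 1
Total = 18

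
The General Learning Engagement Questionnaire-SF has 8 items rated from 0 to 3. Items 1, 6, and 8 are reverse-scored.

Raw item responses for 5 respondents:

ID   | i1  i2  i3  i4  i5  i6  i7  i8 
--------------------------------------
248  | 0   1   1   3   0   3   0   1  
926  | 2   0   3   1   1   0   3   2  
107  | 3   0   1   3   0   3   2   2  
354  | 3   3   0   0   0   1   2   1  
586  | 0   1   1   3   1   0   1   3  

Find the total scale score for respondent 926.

Respondent 926 raw: 2, 0, 3, 1, 1, 0, 3, 2.
Reverse-coded (on a 0–3 scale, reversed = 3 − raw):
  item 1: 3 − 2 = 1
  item 2: 0
  item 3: 3
  item 4: 1
  item 5: 1
  item 6: 3 − 0 = 3
  item 7: 3
  item 8: 3 − 2 = 1
Sum = 1 + 0 + 3 + 1 + 1 + 3 + 3 + 1 = 13

13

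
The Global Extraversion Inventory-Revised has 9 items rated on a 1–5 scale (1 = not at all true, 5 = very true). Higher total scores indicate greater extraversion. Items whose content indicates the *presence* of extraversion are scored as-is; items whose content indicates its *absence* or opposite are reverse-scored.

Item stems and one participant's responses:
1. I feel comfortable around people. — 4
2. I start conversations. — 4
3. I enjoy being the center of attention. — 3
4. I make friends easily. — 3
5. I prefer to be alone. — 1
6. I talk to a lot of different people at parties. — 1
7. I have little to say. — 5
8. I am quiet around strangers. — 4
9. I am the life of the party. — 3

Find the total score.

Items 5, 7, 8 describe the absence/opposite of extraversion → reverse-score.
reversed = (1+5) − raw = 6 − raw.
  item 1: 4
  item 2: 4
  item 3: 3
  item 4: 3
  item 5: 6 − 1 = 5
  item 6: 1
  item 7: 6 − 5 = 1
  item 8: 6 − 4 = 2
  item 9: 3
Total = 4 + 4 + 3 + 3 + 5 + 1 + 1 + 2 + 3 = 26

26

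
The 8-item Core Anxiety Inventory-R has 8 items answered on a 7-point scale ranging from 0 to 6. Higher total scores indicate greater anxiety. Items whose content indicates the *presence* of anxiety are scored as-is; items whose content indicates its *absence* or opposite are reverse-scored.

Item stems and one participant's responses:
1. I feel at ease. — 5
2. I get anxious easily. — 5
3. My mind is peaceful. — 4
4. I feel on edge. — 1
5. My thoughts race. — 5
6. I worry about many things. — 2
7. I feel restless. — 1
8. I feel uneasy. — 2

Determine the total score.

19

Items 1, 3 describe the absence/opposite of anxiety → reverse-score.
reversed = (0+6) − raw = 6 − raw.
  item 1: 6 − 5 = 1
  item 2: 5
  item 3: 6 − 4 = 2
  item 4: 1
  item 5: 5
  item 6: 2
  item 7: 1
  item 8: 2
Total = 1 + 5 + 2 + 1 + 5 + 2 + 1 + 2 = 19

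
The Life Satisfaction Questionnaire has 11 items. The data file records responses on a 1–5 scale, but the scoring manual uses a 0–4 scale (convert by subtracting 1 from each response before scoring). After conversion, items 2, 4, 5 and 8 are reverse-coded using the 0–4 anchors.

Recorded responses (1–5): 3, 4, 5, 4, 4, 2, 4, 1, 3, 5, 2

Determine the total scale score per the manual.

Convert to 0–4: 2, 3, 4, 3, 3, 1, 3, 0, 2, 4, 1
Reverse-coded (reversed = (0+4) − raw = 4 − raw):
  item 2: 4 − 3 = 1
  item 4: 4 − 3 = 1
  item 5: 4 − 3 = 1
  item 8: 4 − 0 = 4
Scored: 2, 1, 4, 1, 1, 1, 3, 4, 2, 4, 1
Total = 24

24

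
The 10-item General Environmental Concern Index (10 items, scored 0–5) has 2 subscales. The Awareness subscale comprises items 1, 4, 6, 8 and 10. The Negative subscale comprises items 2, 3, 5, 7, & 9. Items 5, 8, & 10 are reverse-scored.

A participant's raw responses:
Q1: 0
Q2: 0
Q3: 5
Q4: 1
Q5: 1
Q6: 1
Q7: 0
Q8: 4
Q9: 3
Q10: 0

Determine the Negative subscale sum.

12

Negative items: 2, 3, 5, 7, 9.
Of these, item 5 is reverse-scored; on a 0–5 scale, reversed = 5 − raw.
  item 2: 0
  item 3: 5
  item 5: 5 − 1 = 4
  item 7: 0
  item 9: 3
Sum = 0 + 5 + 4 + 0 + 3 = 12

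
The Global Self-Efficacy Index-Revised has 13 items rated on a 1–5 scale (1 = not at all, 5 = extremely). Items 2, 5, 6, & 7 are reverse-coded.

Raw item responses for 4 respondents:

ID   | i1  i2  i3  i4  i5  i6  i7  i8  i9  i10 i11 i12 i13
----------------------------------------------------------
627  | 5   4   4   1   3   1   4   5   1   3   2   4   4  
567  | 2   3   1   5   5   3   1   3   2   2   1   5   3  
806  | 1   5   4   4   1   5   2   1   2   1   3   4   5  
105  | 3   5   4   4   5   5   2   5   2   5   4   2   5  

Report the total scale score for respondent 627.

Respondent 627 raw: 5, 4, 4, 1, 3, 1, 4, 5, 1, 3, 2, 4, 4.
Reverse-coded (reversed = (1+5) − raw = 6 − raw):
  item 1: 5
  item 2: 6 − 4 = 2
  item 3: 4
  item 4: 1
  item 5: 6 − 3 = 3
  item 6: 6 − 1 = 5
  item 7: 6 − 4 = 2
  item 8: 5
  item 9: 1
  item 10: 3
  item 11: 2
  item 12: 4
  item 13: 4
Sum = 5 + 2 + 4 + 1 + 3 + 5 + 2 + 5 + 1 + 3 + 2 + 4 + 4 = 41

41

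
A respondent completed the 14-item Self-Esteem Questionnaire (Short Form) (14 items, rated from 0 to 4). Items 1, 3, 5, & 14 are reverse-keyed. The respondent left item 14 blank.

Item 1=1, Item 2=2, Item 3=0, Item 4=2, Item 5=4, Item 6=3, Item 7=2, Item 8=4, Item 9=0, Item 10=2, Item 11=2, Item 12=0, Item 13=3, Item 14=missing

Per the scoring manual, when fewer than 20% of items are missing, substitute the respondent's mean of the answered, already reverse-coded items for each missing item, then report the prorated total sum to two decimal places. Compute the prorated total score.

Reverse-coded (on a 0–4 scale, reversed = 4 − raw):
  item 1: 4 − 1 = 3
  item 3: 4 − 0 = 4
  item 5: 4 − 4 = 0
Completed scored items (13 of 14): 3, 2, 4, 2, 0, 3, 2, 4, 0, 2, 2, 0, 3; sum = 27.
Person mean = 27 / 13 ≈ 2.0769
Prorated total = (27 / 13) × 14 = 29.08 (to 2 dp)

29.08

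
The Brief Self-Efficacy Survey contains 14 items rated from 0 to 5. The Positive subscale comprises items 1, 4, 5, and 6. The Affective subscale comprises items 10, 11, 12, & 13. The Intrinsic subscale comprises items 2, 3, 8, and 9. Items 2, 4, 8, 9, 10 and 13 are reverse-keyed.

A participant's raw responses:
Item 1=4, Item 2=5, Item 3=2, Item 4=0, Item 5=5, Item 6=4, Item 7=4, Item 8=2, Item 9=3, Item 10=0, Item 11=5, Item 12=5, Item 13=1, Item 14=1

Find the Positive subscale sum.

18

Positive items: 1, 4, 5, 6.
Of these, item 4 is reverse-keyed; reverse-coded value = 5 − response.
  item 1: 4
  item 4: 5 − 0 = 5
  item 5: 5
  item 6: 4
Sum = 4 + 5 + 5 + 4 = 18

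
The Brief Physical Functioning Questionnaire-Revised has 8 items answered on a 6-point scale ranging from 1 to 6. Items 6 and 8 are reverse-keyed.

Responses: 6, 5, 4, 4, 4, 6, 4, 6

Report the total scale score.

29

Raw sum = 39. Reverse-keyed items: 6, 8; their raw sum = 12.
Each reversal replaces raw with 7 − raw, changing the total by 7 − 2·raw per item.
Total = 39 + 2·7 − 2·12 = 39 + 14 − 24 = 29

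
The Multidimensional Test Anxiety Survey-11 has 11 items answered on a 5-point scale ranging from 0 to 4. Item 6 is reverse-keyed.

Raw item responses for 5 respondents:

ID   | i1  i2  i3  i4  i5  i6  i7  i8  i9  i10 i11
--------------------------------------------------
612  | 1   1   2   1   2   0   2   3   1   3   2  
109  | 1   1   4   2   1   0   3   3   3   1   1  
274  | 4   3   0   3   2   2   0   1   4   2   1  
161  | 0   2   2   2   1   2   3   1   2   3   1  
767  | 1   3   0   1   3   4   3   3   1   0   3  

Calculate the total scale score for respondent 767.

Respondent 767 raw: 1, 3, 0, 1, 3, 4, 3, 3, 1, 0, 3.
Reverse-coded (reversed = (0+4) − raw = 4 − raw):
  item 1: 1
  item 2: 3
  item 3: 0
  item 4: 1
  item 5: 3
  item 6: 4 − 4 = 0
  item 7: 3
  item 8: 3
  item 9: 1
  item 10: 0
  item 11: 3
Sum = 1 + 3 + 0 + 1 + 3 + 0 + 3 + 3 + 1 + 0 + 3 = 18

18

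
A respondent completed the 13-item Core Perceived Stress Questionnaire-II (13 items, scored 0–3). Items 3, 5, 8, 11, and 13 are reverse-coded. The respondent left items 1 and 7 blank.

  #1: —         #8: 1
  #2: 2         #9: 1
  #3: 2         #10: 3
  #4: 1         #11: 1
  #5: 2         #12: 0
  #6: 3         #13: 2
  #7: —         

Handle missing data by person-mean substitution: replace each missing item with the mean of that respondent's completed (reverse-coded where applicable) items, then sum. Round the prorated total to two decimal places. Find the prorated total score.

Reverse-coded (reverse-coded value = 3 − response):
  item 3: 3 − 2 = 1
  item 5: 3 − 2 = 1
  item 8: 3 − 1 = 2
  item 11: 3 − 1 = 2
  item 13: 3 − 2 = 1
Completed scored items (11 of 13): 2, 1, 1, 1, 3, 2, 1, 3, 2, 0, 1; sum = 17.
Person mean = 17 / 11 ≈ 1.5455
Prorated total = (17 / 11) × 13 = 20.09 (to 2 dp)

20.09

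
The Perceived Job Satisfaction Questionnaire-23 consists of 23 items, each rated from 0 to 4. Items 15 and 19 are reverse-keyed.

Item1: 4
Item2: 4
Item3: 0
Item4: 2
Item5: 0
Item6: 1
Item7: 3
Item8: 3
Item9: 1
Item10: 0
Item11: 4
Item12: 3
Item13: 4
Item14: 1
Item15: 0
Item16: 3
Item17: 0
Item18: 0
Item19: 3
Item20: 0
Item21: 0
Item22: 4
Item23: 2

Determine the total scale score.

44

Reverse-keyed items use 4 − raw:
  item 15: 4 − 0 = 4
  item 19: 4 − 3 = 1
After reverse-coding: 4, 4, 0, 2, 0, 1, 3, 3, 1, 0, 4, 3, 4, 1, 4, 3, 0, 0, 1, 0, 0, 4, 2
Total = 4 + 4 + 0 + 2 + 0 + 1 + 3 + 3 + 1 + 0 + 4 + 3 + 4 + 1 + 4 + 3 + 0 + 0 + 1 + 0 + 0 + 4 + 2 = 44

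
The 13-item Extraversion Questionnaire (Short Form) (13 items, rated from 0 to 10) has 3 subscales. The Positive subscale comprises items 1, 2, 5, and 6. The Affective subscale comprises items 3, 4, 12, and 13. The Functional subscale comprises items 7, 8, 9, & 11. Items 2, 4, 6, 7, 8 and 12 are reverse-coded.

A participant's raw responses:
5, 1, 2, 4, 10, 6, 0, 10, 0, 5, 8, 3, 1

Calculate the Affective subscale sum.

16

Affective items: 3, 4, 12, 13.
Of these, items 4 & 12 are reverse-coded; reversed = (0+10) − raw = 10 − raw.
  item 3: 2
  item 4: 10 − 4 = 6
  item 12: 10 − 3 = 7
  item 13: 1
Sum = 2 + 6 + 7 + 1 = 16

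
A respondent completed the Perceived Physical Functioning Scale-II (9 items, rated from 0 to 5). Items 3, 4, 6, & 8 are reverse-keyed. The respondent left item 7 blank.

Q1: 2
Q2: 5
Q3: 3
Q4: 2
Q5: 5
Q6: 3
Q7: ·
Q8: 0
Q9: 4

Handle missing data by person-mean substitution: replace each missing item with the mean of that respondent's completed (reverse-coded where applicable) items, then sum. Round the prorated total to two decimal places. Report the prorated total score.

31.50

Reverse-coded (reverse-coded value = 5 − response):
  item 3: 5 − 3 = 2
  item 4: 5 − 2 = 3
  item 6: 5 − 3 = 2
  item 8: 5 − 0 = 5
Completed scored items (8 of 9): 2, 5, 2, 3, 5, 2, 5, 4; sum = 28.
Person mean = 28 / 8 ≈ 3.5000
Prorated total = (28 / 8) × 9 = 31.50 (to 2 dp)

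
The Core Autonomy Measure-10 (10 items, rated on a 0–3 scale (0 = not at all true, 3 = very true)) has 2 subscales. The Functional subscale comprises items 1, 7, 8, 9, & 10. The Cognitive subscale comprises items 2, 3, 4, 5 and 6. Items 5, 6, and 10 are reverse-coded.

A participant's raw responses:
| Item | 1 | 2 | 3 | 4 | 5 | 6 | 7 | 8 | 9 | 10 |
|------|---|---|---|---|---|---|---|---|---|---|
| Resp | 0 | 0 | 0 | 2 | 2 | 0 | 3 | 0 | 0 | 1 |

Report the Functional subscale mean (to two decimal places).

Functional items: 1, 7, 8, 9, 10.
Of these, item 10 is reverse-coded; reverse-coded value = 3 − response.
  item 1: 0
  item 7: 3
  item 8: 0
  item 9: 0
  item 10: 3 − 1 = 2
Sum = 0 + 3 + 0 + 0 + 2 = 5
Mean = 5 / 5 = 1.00

1.00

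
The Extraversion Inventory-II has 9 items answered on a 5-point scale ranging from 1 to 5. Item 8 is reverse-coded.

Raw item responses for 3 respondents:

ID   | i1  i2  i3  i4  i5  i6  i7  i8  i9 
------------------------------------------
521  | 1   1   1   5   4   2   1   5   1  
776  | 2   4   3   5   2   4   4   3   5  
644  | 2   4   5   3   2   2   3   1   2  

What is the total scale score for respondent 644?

28

Respondent 644 raw: 2, 4, 5, 3, 2, 2, 3, 1, 2.
Reverse-coded (reversed = (1+5) − raw = 6 − raw):
  item 1: 2
  item 2: 4
  item 3: 5
  item 4: 3
  item 5: 2
  item 6: 2
  item 7: 3
  item 8: 6 − 1 = 5
  item 9: 2
Sum = 2 + 4 + 5 + 3 + 2 + 2 + 3 + 5 + 2 = 28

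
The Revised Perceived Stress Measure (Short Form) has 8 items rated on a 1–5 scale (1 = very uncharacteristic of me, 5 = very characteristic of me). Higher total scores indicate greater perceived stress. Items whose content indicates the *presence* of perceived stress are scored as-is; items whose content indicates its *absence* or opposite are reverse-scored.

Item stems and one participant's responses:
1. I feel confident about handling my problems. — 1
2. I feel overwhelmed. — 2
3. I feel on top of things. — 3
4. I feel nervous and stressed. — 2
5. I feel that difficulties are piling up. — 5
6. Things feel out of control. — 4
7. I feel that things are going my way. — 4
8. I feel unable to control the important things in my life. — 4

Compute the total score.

27

Items 1, 3, 7 describe the absence/opposite of perceived stress → reverse-score.
on a 1–5 scale, reversed = 6 − raw.
  item 1: 6 − 1 = 5
  item 2: 2
  item 3: 6 − 3 = 3
  item 4: 2
  item 5: 5
  item 6: 4
  item 7: 6 − 4 = 2
  item 8: 4
Total = 5 + 2 + 3 + 2 + 5 + 4 + 2 + 4 = 27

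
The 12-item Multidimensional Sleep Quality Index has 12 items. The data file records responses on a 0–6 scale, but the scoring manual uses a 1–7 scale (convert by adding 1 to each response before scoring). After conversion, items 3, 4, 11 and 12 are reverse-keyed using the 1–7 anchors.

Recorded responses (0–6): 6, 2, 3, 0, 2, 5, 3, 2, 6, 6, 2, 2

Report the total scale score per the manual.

61

Convert to 1–7: 7, 3, 4, 1, 3, 6, 4, 3, 7, 7, 3, 3
Reverse-coded (on a 1–7 scale, reversed = 8 − raw):
  item 3: 8 − 4 = 4
  item 4: 8 − 1 = 7
  item 11: 8 − 3 = 5
  item 12: 8 − 3 = 5
Scored: 7, 3, 4, 7, 3, 6, 4, 3, 7, 7, 5, 5
Total = 61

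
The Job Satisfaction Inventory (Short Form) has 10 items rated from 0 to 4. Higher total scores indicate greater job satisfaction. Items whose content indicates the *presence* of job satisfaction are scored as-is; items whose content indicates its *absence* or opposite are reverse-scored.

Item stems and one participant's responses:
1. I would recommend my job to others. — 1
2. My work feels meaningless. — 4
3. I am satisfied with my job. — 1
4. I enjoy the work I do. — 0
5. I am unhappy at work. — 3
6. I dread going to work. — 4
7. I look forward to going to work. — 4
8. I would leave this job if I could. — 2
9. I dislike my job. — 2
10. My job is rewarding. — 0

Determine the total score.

Items 2, 5, 6, 8, 9 describe the absence/opposite of job satisfaction → reverse-score.
reversed = (0+4) − raw = 4 − raw.
  item 1: 1
  item 2: 4 − 4 = 0
  item 3: 1
  item 4: 0
  item 5: 4 − 3 = 1
  item 6: 4 − 4 = 0
  item 7: 4
  item 8: 4 − 2 = 2
  item 9: 4 − 2 = 2
  item 10: 0
Total = 1 + 0 + 1 + 0 + 1 + 0 + 4 + 2 + 2 + 0 = 11

11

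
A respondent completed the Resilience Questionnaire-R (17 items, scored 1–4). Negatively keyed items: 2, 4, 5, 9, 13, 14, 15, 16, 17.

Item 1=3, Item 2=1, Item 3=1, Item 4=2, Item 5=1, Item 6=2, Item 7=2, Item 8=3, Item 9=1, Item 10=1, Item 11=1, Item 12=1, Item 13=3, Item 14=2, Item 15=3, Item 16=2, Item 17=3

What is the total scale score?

41

Reversing items 2, 4, 5, 9, 13, 14, 15, 16, and 17 with 5 − raw:
Total = 3 + (5−1) + 1 + (5−2) + (5−1) + 2 + 2 + 3 + (5−1) + 1 + 1 + 1 + (5−3) + (5−2) + (5−3) + (5−2) + (5−3)
      = 3 + 4 + 1 + 3 + 4 + 2 + 2 + 3 + 4 + 1 + 1 + 1 + 2 + 3 + 2 + 3 + 2 = 41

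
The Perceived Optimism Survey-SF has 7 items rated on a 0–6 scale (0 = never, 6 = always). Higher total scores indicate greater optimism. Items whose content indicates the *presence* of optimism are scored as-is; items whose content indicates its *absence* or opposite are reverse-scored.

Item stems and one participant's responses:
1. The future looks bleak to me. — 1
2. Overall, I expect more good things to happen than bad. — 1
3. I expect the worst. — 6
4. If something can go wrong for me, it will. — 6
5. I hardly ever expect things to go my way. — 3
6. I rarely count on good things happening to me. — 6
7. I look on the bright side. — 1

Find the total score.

Items 1, 3, 4, 5, 6 describe the absence/opposite of optimism → reverse-score.
reversed = (0+6) − raw = 6 − raw.
  item 1: 6 − 1 = 5
  item 2: 1
  item 3: 6 − 6 = 0
  item 4: 6 − 6 = 0
  item 5: 6 − 3 = 3
  item 6: 6 − 6 = 0
  item 7: 1
Total = 5 + 1 + 0 + 0 + 3 + 0 + 1 = 10

10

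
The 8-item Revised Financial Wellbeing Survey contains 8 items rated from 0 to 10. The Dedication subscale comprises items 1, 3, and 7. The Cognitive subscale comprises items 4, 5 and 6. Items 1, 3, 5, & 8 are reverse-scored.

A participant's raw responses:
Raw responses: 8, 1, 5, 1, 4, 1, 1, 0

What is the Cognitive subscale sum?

8

Cognitive items: 4, 5, 6.
Of these, item 5 is reverse-scored; on a 0–10 scale, reversed = 10 − raw.
  item 4: 1
  item 5: 10 − 4 = 6
  item 6: 1
Sum = 1 + 6 + 1 = 8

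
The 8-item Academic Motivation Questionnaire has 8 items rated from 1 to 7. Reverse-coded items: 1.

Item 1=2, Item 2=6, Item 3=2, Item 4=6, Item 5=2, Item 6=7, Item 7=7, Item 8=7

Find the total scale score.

Reverse-coded items (on a 1–7 scale, reversed = 8 − raw):
  item 1: 8 − 2 = 6
After reverse-coding: 6, 6, 2, 6, 2, 7, 7, 7
Total = 6 + 6 + 2 + 6 + 2 + 7 + 7 + 7 = 43

43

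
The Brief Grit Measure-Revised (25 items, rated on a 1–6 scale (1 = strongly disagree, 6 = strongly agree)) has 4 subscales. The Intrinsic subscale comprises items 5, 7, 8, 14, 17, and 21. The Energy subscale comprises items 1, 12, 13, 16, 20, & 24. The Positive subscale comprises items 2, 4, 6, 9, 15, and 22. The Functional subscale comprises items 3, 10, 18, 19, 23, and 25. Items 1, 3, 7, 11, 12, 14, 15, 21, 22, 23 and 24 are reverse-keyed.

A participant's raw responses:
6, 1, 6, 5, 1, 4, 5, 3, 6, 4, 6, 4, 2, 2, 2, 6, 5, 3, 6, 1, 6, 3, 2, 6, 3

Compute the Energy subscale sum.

Energy items: 1, 12, 13, 16, 20, 24.
Of these, items 1, 12, and 24 are reverse-keyed; reversed = (1+6) − raw = 7 − raw.
  item 1: 7 − 6 = 1
  item 12: 7 − 4 = 3
  item 13: 2
  item 16: 6
  item 20: 1
  item 24: 7 − 6 = 1
Sum = 1 + 3 + 2 + 6 + 1 + 1 = 14

14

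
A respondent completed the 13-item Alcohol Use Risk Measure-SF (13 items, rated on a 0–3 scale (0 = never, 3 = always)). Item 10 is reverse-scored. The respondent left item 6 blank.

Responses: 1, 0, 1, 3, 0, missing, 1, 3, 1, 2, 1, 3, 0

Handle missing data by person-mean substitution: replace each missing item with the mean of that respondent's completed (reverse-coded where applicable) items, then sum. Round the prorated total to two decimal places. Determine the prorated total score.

Reverse-coded (reversed = (0+3) − raw = 3 − raw):
  item 10: 3 − 2 = 1
Completed scored items (12 of 13): 1, 0, 1, 3, 0, 1, 3, 1, 1, 1, 3, 0; sum = 15.
Person mean = 15 / 12 ≈ 1.2500
Prorated total = (15 / 12) × 13 = 16.25 (to 2 dp)

16.25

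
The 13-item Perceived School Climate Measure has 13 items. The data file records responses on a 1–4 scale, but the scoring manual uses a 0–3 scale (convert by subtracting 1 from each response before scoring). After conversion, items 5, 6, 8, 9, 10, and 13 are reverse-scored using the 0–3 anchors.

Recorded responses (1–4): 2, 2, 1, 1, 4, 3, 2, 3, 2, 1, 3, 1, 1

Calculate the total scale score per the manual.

15

Convert to 0–3: 1, 1, 0, 0, 3, 2, 1, 2, 1, 0, 2, 0, 0
Reverse-coded (reverse-coded value = 3 − response):
  item 5: 3 − 3 = 0
  item 6: 3 − 2 = 1
  item 8: 3 − 2 = 1
  item 9: 3 − 1 = 2
  item 10: 3 − 0 = 3
  item 13: 3 − 0 = 3
Scored: 1, 1, 0, 0, 0, 1, 1, 1, 2, 3, 2, 0, 3
Total = 15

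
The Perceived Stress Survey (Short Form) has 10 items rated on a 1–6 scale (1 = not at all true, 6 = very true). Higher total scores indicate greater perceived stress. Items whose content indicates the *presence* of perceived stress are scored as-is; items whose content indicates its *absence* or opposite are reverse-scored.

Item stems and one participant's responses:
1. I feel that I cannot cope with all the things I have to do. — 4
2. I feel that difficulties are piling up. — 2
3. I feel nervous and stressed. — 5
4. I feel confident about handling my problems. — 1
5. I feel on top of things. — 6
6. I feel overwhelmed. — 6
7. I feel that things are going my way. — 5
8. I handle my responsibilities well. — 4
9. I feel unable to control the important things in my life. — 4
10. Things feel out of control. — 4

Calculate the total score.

Items 4, 5, 7, 8 describe the absence/opposite of perceived stress → reverse-score.
reverse-coded value = 7 − response.
  item 1: 4
  item 2: 2
  item 3: 5
  item 4: 7 − 1 = 6
  item 5: 7 − 6 = 1
  item 6: 6
  item 7: 7 − 5 = 2
  item 8: 7 − 4 = 3
  item 9: 4
  item 10: 4
Total = 4 + 2 + 5 + 6 + 1 + 6 + 2 + 3 + 4 + 4 = 37

37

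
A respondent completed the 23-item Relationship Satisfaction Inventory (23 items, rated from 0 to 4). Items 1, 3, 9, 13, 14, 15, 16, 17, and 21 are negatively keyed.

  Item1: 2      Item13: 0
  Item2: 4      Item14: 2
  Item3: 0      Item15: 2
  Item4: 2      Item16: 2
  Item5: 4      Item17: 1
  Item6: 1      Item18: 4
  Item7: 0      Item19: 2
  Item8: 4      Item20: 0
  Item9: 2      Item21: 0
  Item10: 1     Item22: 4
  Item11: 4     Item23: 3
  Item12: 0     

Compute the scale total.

58

Reversing items 1, 3, 9, 13, 14, 15, 16, 17, and 21 with 4 − raw:
Total = (4−2) + 4 + (4−0) + 2 + 4 + 1 + 0 + 4 + (4−2) + 1 + 4 + 0 + (4−0) + (4−2) + (4−2) + (4−2) + (4−1) + 4 + 2 + 0 + (4−0) + 4 + 3
      = 2 + 4 + 4 + 2 + 4 + 1 + 0 + 4 + 2 + 1 + 4 + 0 + 4 + 2 + 2 + 2 + 3 + 4 + 2 + 0 + 4 + 4 + 3 = 58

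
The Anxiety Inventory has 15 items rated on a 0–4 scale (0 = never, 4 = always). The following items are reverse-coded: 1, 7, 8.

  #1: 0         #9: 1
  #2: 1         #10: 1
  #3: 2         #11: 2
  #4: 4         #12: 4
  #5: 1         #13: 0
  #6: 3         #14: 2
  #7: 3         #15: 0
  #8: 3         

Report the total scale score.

27

Reverse-coded items (reversed = (0+4) − raw = 4 − raw):
  item 1: 4 − 0 = 4
  item 7: 4 − 3 = 1
  item 8: 4 − 3 = 1
Scored items: 4, 1, 2, 4, 1, 3, 1, 1, 1, 1, 2, 4, 0, 2, 0
Total = 4 + 1 + 2 + 4 + 1 + 3 + 1 + 1 + 1 + 1 + 2 + 4 + 0 + 2 + 0 = 27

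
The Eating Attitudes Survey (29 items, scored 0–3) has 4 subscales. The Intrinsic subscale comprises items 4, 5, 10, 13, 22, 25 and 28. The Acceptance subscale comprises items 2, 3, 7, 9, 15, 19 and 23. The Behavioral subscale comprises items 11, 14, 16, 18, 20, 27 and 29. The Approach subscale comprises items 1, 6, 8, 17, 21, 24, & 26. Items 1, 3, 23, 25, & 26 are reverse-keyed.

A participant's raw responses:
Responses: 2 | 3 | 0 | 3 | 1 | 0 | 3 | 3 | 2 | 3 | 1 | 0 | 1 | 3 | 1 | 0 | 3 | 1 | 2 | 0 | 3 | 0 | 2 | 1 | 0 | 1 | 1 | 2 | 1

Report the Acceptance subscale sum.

15

Acceptance items: 2, 3, 7, 9, 15, 19, 23.
Of these, items 3 and 23 are reverse-keyed; reverse-coded value = 3 − response.
  item 2: 3
  item 3: 3 − 0 = 3
  item 7: 3
  item 9: 2
  item 15: 1
  item 19: 2
  item 23: 3 − 2 = 1
Sum = 3 + 3 + 3 + 2 + 1 + 2 + 1 = 15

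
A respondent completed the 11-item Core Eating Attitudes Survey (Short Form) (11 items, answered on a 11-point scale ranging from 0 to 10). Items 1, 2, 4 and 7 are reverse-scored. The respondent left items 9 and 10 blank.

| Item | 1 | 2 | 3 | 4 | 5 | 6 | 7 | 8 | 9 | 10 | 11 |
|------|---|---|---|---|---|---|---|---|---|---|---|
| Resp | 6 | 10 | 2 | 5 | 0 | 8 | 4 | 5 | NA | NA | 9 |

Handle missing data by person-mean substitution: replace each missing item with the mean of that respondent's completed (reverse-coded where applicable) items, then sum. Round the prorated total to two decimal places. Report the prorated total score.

47.67

Reverse-coded (reversed = (0+10) − raw = 10 − raw):
  item 1: 10 − 6 = 4
  item 2: 10 − 10 = 0
  item 4: 10 − 5 = 5
  item 7: 10 − 4 = 6
Completed scored items (9 of 11): 4, 0, 2, 5, 0, 8, 6, 5, 9; sum = 39.
Person mean = 39 / 9 ≈ 4.3333
Prorated total = (39 / 9) × 11 = 47.67 (to 2 dp)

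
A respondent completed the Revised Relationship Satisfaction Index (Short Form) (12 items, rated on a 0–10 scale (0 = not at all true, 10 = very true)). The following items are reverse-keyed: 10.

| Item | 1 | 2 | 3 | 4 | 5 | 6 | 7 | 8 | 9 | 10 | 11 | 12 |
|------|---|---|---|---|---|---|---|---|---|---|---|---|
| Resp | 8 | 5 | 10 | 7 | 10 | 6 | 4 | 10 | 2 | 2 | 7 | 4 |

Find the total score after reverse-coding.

81

Apply reverse scoring (on a 0–10 scale, reversed = 10 − raw):
  item 10: 10 − 2 = 8
Scored responses: 8, 5, 10, 7, 10, 6, 4, 10, 2, 8, 7, 4
Total = 8 + 5 + 10 + 7 + 10 + 6 + 4 + 10 + 2 + 8 + 7 + 4 = 81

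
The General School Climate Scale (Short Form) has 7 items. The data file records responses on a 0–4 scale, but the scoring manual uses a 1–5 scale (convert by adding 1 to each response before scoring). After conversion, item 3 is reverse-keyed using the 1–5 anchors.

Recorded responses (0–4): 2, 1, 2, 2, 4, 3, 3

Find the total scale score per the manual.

Convert to 1–5: 3, 2, 3, 3, 5, 4, 4
Reverse-coded (reverse-coded value = 6 − response):
  item 3: 6 − 3 = 3
Scored: 3, 2, 3, 3, 5, 4, 4
Total = 24

24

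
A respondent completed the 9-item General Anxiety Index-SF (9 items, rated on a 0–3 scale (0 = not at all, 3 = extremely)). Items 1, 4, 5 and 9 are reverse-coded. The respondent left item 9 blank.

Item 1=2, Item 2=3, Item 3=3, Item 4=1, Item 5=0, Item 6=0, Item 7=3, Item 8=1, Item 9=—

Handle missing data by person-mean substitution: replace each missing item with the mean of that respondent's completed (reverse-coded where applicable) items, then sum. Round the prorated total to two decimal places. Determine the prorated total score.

Reverse-coded (on a 0–3 scale, reversed = 3 − raw):
  item 1: 3 − 2 = 1
  item 4: 3 − 1 = 2
  item 5: 3 − 0 = 3
Completed scored items (8 of 9): 1, 3, 3, 2, 3, 0, 3, 1; sum = 16.
Person mean = 16 / 8 ≈ 2.0000
Prorated total = (16 / 8) × 9 = 18.00 (to 2 dp)

18.00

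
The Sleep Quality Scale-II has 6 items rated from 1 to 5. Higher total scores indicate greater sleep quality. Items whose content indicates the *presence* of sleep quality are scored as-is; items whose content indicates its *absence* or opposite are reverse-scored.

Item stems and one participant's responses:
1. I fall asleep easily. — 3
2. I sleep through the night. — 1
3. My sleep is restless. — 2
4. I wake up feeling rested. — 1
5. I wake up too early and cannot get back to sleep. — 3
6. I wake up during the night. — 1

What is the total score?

Items 3, 5, 6 describe the absence/opposite of sleep quality → reverse-score.
reversed = (1+5) − raw = 6 − raw.
  item 1: 3
  item 2: 1
  item 3: 6 − 2 = 4
  item 4: 1
  item 5: 6 − 3 = 3
  item 6: 6 − 1 = 5
Total = 3 + 1 + 4 + 1 + 3 + 5 = 17

17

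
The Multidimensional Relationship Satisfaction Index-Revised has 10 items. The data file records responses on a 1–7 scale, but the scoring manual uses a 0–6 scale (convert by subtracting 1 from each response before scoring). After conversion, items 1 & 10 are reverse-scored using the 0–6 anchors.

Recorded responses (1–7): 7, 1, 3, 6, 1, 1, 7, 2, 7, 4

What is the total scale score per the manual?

23

Convert to 0–6: 6, 0, 2, 5, 0, 0, 6, 1, 6, 3
Reverse-coded (on a 0–6 scale, reversed = 6 − raw):
  item 1: 6 − 6 = 0
  item 10: 6 − 3 = 3
Scored: 0, 0, 2, 5, 0, 0, 6, 1, 6, 3
Total = 23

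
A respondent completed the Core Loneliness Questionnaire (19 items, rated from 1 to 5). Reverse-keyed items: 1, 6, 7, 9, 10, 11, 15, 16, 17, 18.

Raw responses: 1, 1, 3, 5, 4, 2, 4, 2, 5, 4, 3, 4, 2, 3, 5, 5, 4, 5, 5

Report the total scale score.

51

Raw sum = 67. Reverse-keyed items: 1, 6, 7, 9, 10, 11, 15, 16, 17, 18; their raw sum = 38.
Each reversal replaces raw with 6 − raw, changing the total by 6 − 2·raw per item.
Total = 67 + 10·6 − 2·38 = 67 + 60 − 76 = 51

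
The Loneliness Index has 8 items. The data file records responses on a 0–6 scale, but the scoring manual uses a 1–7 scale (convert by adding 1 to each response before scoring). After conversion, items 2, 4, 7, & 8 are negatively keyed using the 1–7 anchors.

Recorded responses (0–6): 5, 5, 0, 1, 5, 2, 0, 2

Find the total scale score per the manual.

36

Convert to 1–7: 6, 6, 1, 2, 6, 3, 1, 3
Reverse-coded (reverse-coded value = 8 − response):
  item 2: 8 − 6 = 2
  item 4: 8 − 2 = 6
  item 7: 8 − 1 = 7
  item 8: 8 − 3 = 5
Scored: 6, 2, 1, 6, 6, 3, 7, 5
Total = 36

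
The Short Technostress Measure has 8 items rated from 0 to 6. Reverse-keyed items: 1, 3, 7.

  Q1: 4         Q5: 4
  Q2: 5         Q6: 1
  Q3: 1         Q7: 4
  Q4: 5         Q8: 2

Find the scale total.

Raw sum = 26. Reverse-keyed items: 1, 3, 7; their raw sum = 9.
Each reversal replaces raw with 6 − raw, changing the total by 6 − 2·raw per item.
Total = 26 + 3·6 − 2·9 = 26 + 18 − 18 = 26

26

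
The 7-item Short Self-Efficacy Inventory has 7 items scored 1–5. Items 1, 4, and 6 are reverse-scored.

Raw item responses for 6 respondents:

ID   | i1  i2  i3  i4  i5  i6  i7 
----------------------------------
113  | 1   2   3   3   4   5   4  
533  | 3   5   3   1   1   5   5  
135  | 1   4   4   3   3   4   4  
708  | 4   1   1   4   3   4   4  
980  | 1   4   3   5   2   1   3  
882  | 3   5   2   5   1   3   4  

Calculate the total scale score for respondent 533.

23

Respondent 533 raw: 3, 5, 3, 1, 1, 5, 5.
Reverse-coded (reversed = (1+5) − raw = 6 − raw):
  item 1: 6 − 3 = 3
  item 2: 5
  item 3: 3
  item 4: 6 − 1 = 5
  item 5: 1
  item 6: 6 − 5 = 1
  item 7: 5
Sum = 3 + 5 + 3 + 5 + 1 + 1 + 5 = 23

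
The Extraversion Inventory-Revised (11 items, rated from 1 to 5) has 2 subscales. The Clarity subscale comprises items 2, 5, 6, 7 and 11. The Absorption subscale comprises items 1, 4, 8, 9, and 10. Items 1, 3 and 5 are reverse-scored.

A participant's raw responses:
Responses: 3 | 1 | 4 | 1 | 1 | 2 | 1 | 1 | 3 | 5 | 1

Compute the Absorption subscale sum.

Absorption items: 1, 4, 8, 9, 10.
Of these, item 1 is reverse-scored; reversed = (1+5) − raw = 6 − raw.
  item 1: 6 − 3 = 3
  item 4: 1
  item 8: 1
  item 9: 3
  item 10: 5
Sum = 3 + 1 + 1 + 3 + 5 = 13

13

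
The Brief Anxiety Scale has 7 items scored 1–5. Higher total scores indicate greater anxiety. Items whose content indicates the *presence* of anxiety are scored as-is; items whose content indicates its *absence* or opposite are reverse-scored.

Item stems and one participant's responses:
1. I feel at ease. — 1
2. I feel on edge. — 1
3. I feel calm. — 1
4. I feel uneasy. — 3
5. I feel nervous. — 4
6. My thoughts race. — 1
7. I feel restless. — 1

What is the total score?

Items 1, 3 describe the absence/opposite of anxiety → reverse-score.
reverse-coded value = 6 − response.
  item 1: 6 − 1 = 5
  item 2: 1
  item 3: 6 − 1 = 5
  item 4: 3
  item 5: 4
  item 6: 1
  item 7: 1
Total = 5 + 1 + 5 + 3 + 4 + 1 + 1 = 20

20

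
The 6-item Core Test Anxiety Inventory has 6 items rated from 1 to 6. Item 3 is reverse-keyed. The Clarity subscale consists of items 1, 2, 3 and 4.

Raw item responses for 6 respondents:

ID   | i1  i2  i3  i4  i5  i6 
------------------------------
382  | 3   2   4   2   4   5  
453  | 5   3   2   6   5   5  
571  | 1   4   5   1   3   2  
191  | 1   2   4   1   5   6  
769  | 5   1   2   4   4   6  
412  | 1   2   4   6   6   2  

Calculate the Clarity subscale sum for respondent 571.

8

Respondent 571 raw: 1, 4, 5, 1, 3, 2.
Clarity items: 1, 2, 3, 4.
Reverse-coded (on a 1–6 scale, reversed = 7 − raw):
  item 1: 1
  item 2: 4
  item 3: 7 − 5 = 2
  item 4: 1
Sum = 1 + 4 + 2 + 1 = 8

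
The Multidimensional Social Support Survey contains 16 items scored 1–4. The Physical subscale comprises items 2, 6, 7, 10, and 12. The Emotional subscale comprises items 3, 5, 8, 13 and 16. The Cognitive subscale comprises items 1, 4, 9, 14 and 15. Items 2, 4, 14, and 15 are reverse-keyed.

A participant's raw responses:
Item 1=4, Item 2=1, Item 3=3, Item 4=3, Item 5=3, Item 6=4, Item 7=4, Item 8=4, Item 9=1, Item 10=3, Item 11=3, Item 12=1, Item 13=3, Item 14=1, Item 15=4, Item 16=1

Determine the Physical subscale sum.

Physical items: 2, 6, 7, 10, 12.
Of these, item 2 is reverse-keyed; on a 1–4 scale, reversed = 5 − raw.
  item 2: 5 − 1 = 4
  item 6: 4
  item 7: 4
  item 10: 3
  item 12: 1
Sum = 4 + 4 + 4 + 3 + 1 = 16

16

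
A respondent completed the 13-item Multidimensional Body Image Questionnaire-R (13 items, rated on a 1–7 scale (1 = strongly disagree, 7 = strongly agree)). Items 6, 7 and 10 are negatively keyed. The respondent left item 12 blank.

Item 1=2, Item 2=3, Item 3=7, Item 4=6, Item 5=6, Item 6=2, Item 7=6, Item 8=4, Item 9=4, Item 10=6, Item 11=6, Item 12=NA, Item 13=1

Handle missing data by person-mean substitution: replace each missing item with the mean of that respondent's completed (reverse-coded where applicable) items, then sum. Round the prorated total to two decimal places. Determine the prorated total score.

53.08

Reverse-coded (on a 1–7 scale, reversed = 8 − raw):
  item 6: 8 − 2 = 6
  item 7: 8 − 6 = 2
  item 10: 8 − 6 = 2
Completed scored items (12 of 13): 2, 3, 7, 6, 6, 6, 2, 4, 4, 2, 6, 1; sum = 49.
Person mean = 49 / 12 ≈ 4.0833
Prorated total = (49 / 12) × 13 = 53.08 (to 2 dp)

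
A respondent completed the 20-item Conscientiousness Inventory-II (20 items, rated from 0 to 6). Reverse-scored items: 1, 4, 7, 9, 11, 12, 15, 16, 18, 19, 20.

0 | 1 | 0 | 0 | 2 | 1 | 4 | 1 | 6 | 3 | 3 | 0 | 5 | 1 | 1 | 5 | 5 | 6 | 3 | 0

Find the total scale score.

57

Reverse-scored items use 6 − raw:
  item 1: 6 − 0 = 6
  item 4: 6 − 0 = 6
  item 7: 6 − 4 = 2
  item 9: 6 − 6 = 0
  item 11: 6 − 3 = 3
  item 12: 6 − 0 = 6
  item 15: 6 − 1 = 5
  item 16: 6 − 5 = 1
  item 18: 6 − 6 = 0
  item 19: 6 − 3 = 3
  item 20: 6 − 0 = 6
Scored responses: 6, 1, 0, 6, 2, 1, 2, 1, 0, 3, 3, 6, 5, 1, 5, 1, 5, 0, 3, 6
Total = 6 + 1 + 0 + 6 + 2 + 1 + 2 + 1 + 0 + 3 + 3 + 6 + 5 + 1 + 5 + 1 + 5 + 0 + 3 + 6 = 57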